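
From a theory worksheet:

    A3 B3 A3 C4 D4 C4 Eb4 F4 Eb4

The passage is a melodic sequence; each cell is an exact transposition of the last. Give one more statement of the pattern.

Gb4 Ab4 Gb4

The 3-note cells begin on A3, C4, Eb4 — each up a 3rd from the last.
So cell 4 is Gb4 Ab4 Gb4.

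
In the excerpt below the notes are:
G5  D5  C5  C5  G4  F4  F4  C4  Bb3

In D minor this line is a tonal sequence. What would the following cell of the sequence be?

The 3-note cells begin on G5, C5, F4 — each down a 5th from the last.
So cell 4 is Bb3 F3 E3.

Bb3 F3 E3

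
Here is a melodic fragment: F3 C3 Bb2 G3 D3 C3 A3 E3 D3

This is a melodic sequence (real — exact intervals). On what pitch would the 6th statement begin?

D#4

Unit = 3 notes; the statements start on F3, G3, A3, moving up a 2nd each time.
Continuing: B3 → C#4 → D#4. Statement 6 starts on D#4.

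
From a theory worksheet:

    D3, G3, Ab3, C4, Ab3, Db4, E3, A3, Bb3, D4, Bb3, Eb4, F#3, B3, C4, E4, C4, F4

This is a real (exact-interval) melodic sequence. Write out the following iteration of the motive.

G#3 C#4 D4 F#4 D4 G4

The 6-note cells begin on D3, E3, F#3 — each up a 2nd from the last.
So cell 4 is G#3 C#4 D4 F#4 D4 G4.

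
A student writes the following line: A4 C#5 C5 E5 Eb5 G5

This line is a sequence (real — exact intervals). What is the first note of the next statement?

Gb5

With a 2-note motive the entries are A4, C5, Eb5, each up a 3rd from the previous.
One more step up a 3rd gives Gb5.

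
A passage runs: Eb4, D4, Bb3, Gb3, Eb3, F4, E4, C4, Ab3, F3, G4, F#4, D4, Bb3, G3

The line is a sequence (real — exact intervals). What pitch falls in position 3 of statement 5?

F#4

Grouping in 5s, the 3rd note of each cell is Bb3, C4, D4.
Carrying that up a 2nd forward: E4 → F#4.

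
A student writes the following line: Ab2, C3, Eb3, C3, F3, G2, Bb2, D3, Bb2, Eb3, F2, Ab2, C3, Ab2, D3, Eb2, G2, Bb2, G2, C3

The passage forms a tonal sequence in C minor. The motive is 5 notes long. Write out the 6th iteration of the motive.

With a 5-note motive the entries are Ab2, G2, F2, Eb2, each down a 2nd from the previous.
Carrying on: D2 → C2.
From C2 the diatonic shape gives C2 Eb2 G2 Eb2 Ab2.

C2 Eb2 G2 Eb2 Ab2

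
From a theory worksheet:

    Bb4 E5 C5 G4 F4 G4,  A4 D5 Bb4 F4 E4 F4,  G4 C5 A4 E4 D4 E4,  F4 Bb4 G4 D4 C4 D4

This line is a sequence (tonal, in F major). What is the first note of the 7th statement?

C4

Unit = 6 notes; the statements start on Bb4, A4, G4, F4, moving down a 2nd each time.
Extending the heads down a 2nd: E4 → D4 → C4.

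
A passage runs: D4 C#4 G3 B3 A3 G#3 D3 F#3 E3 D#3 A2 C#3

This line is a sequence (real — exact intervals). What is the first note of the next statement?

B2

Unit = 4 notes; the statements start on D4, A3, E3, moving down a 4th each time.
The next head, down a 4th from E3, is B2.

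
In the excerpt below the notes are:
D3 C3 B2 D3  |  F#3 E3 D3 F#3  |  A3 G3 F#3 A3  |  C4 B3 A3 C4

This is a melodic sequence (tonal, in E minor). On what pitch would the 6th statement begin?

The 4-note cells begin on D3, F#3, A3, C4 — each up a 3rd from the last.
Extending the heads up a 3rd: E4 → G4.

G4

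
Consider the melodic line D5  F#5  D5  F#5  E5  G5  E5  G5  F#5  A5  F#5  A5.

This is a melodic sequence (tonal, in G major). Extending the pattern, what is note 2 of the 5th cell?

C6

With 4-note cells, note 2 of each statement runs F#5, G5, A5.
Carrying that up a 2nd forward: B5 → C6.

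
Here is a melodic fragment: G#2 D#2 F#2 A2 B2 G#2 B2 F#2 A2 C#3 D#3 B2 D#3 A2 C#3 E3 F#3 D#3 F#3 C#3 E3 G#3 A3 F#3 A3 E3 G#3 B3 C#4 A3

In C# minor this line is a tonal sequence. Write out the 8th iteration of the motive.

G#4 D#4 F#4 A4 B4 G#4

Unit = 6 notes; the statements start on G#2, B2, D#3, F#3, A3, moving up a 3rd each time.
Carrying on: C#4 → E4 → G#4.
Statement 8 starts on G#4 and keeps the same diatonic contour: G#4 D#4 F#4 A4 B4 G#4.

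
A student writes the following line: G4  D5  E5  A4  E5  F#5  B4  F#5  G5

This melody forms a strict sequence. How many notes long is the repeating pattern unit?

9 notes total. Splitting into 3 groups of 3:
G4 D5 E5 | A4 E5 F#5 | B4 F#5 G5
That's a consistent up a 2nd shift per cell, and no other grouping gives one.

3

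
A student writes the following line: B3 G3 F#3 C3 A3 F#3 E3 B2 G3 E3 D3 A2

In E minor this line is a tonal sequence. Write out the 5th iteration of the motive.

With a 4-note motive the entries are B3, A3, G3, each down a 2nd from the previous.
Carrying on: F#3 → E3.
From E3 the diatonic shape gives E3 C3 B2 F#2.

E3 C3 B2 F#2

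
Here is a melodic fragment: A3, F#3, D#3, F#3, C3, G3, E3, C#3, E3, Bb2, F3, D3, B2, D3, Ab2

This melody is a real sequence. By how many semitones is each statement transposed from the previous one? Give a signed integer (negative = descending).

-2

The 5-note cells begin on A3, G3, F3 — each down a 2nd from the last.
Counting half-steps from A3 to G3: -2.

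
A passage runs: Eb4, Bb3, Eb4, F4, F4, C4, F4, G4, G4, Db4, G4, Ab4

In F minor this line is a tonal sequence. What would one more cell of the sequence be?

Taking 4-note groups, the heads are Eb4, F4, G4: the pattern moves up a 2nd.
From Ab4 the diatonic shape gives Ab4 Eb4 Ab4 Bb4.

Ab4 Eb4 Ab4 Bb4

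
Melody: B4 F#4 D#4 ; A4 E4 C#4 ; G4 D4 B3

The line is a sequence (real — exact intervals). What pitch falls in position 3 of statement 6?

The unit is 3 notes. Position-3 pitches of the 3 shown cells: D#4, C#4, B3.
Each moves down a 2nd. Continuing: A3 → G3 → F3.

F3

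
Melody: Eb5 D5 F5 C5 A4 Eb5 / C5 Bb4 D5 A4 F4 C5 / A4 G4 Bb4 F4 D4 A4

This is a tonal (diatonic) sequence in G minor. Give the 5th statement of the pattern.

The 6-note cells begin on Eb5, C5, A4 — each down a 3rd from the last.
Extending down a 3rd: F4 → D4.
From D4 the diatonic shape gives D4 C4 Eb4 Bb3 G3 D4.

D4 C4 Eb4 Bb3 G3 D4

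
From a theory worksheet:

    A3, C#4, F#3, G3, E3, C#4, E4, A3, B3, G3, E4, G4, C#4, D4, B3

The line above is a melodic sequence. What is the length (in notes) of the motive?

5

There are 15 notes; a 5-note unit gives 3 cells:
A3 C#4 F#3 G3 E3 | C#4 E4 A3 B3 G3 | E4 G4 C#4 D4 B3
Each cell is the previous one up a 3rd — so the unit is 5 notes.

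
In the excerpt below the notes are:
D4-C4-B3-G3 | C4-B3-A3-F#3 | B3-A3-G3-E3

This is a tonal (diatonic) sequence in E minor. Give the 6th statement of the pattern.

F#3 E3 D3 B2

The 4-note cells begin on D4, C4, B3 — each down a 2nd from the last.
Continuing the starts: A3 → G3 → F#3.
Statement 6 starts on F#3 and keeps the same diatonic contour: F#3 E3 D3 B2.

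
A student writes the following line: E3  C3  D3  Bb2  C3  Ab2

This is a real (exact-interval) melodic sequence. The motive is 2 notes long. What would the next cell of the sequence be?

Taking 2-note groups, the heads are E3, D3, C3: the pattern moves down a 2nd.
Statement 4 starts on Bb2 and keeps the same exact contour: Bb2 Gb2.

Bb2 Gb2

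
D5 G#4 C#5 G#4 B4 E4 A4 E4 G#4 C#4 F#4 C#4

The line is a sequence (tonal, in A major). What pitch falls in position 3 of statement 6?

G#3

The unit is 4 notes. Position-3 pitches of the 3 shown cells: C#5, A4, F#4.
Extending down a 3rd: D4 → B3 → G#3.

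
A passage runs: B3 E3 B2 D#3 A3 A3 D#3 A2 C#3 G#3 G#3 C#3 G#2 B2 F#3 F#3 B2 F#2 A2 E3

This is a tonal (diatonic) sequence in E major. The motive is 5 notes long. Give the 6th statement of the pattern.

D#3 G#2 D#2 F#2 C#3

With a 5-note motive the entries are B3, A3, G#3, F#3, each down a 2nd from the previous.
Continuing the starts: E3 → D#3.
From D#3 the diatonic shape gives D#3 G#2 D#2 F#2 C#3.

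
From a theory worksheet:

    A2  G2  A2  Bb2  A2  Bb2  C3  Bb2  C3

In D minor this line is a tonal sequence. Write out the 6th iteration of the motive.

The 3-note cells begin on A2, Bb2, C3 — each up a 2nd from the last.
Extending up a 2nd: D3 → E3 → F3.
So cell 6 is F3 E3 F3.

F3 E3 F3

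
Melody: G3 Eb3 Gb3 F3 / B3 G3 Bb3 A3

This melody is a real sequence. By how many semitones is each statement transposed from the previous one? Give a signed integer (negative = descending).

4

Unit = 4 notes; the statements start on G3, B3, moving up a 3rd each time.
G3 to B3 spans +4 semitones.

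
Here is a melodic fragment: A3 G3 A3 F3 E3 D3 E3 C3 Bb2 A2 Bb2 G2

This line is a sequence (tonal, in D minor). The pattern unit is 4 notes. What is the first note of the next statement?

Taking 4-note groups, the heads are A3, E3, Bb2: the pattern moves down a 4th.
One more step down a 4th gives F2.

F2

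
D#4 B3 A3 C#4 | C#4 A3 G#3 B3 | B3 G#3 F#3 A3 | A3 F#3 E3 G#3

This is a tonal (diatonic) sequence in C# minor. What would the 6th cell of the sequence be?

The 4-note cells begin on D#4, C#4, B3, A3 — each down a 2nd from the last.
Carrying on: G#3 → F#3.
So cell 6 is F#3 D#3 C#3 E3.

F#3 D#3 C#3 E3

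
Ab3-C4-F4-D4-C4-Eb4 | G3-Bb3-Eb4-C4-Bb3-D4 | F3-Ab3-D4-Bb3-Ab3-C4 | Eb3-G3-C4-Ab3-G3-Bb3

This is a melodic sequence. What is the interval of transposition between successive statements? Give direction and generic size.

Unit = 6 notes; the statements start on Ab3, G3, F3, Eb3, moving down a 2nd each time.
From Ab3 to G3: down a 2nd.

down a 2nd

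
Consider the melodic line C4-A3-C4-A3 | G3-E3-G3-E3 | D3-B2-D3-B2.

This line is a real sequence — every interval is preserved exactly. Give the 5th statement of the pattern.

E2 C#2 E2 C#2

Unit = 4 notes; the statements start on C4, G3, D3, moving down a 4th each time.
Extending down a 4th: A2 → E2.
So cell 5 is E2 C#2 E2 C#2.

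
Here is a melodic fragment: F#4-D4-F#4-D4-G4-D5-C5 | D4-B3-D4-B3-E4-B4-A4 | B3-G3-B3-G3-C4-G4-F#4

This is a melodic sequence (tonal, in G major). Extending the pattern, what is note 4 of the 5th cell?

The unit is 7 notes. Position-4 pitches of the 3 shown cells: D4, B3, G3.
Each moves down a 3rd. Continuing: E3 → C3.

C3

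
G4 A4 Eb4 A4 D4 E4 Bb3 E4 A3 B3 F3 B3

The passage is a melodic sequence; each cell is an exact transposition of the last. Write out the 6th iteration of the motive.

With a 4-note motive the entries are G4, D4, A3, each down a 4th from the previous.
Continuing the starts: E3 → B2 → F#2.
From F#2 the exact shape gives F#2 G#2 D2 G#2.

F#2 G#2 D2 G#2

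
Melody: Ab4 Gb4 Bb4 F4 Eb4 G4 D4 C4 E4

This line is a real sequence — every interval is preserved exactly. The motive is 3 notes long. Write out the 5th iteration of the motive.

G#3 F#3 A#3

With a 3-note motive the entries are Ab4, F4, D4, each down a 3rd from the previous.
Carrying on: B3 → G#3.
Statement 5 starts on G#3 and keeps the same exact contour: G#3 F#3 A#3.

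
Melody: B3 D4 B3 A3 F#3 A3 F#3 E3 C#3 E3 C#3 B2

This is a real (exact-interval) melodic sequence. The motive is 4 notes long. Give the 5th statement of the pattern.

Taking 4-note groups, the heads are B3, F#3, C#3: the pattern moves down a 4th.
Extending down a 4th: G#2 → D#2.
From D#2 the exact shape gives D#2 F#2 D#2 C#2.

D#2 F#2 D#2 C#2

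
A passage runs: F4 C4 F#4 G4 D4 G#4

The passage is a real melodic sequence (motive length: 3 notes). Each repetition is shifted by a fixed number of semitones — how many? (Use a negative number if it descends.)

Unit = 3 notes; the statements start on F4, G4, moving up a 2nd each time.
F4 to G4 spans +2 semitones.

2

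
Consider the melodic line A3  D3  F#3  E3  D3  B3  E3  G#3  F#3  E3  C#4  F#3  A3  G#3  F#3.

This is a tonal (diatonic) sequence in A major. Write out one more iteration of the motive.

D4 G#3 B3 A3 G#3

The 5-note cells begin on A3, B3, C#4 — each up a 2nd from the last.
So cell 4 is D4 G#3 B3 A3 G#3.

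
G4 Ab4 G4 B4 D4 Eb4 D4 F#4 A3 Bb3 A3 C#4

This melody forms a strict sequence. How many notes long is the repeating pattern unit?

4

Try groups of 4 (3 cells in 12 notes):
G4 Ab4 G4 B4 | D4 Eb4 D4 F#4 | A3 Bb3 A3 C#4
Every group is a transposition down a 4th of the one before; no shorter unit works.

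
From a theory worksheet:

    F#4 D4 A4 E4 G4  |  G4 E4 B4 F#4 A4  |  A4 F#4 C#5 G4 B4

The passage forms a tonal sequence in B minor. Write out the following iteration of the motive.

The 5-note cells begin on F#4, G4, A4 — each up a 2nd from the last.
So cell 4 is B4 G4 D5 A4 C#5.

B4 G4 D5 A4 C#5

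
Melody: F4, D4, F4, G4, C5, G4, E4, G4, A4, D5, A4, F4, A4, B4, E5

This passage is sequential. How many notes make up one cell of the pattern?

5

Try groups of 5 (3 cells in 15 notes):
F4 D4 F4 G4 C5 | G4 E4 G4 A4 D5 | A4 F4 A4 B4 E5
That's a consistent up a 2nd shift per cell, and no other grouping gives one.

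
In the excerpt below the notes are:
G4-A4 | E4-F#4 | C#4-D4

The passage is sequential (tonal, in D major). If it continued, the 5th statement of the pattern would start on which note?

F#3

Taking 2-note groups, the heads are G4, E4, C#4: the pattern moves down a 3rd.
Continuing: A3 → F#3. Statement 5 starts on F#3.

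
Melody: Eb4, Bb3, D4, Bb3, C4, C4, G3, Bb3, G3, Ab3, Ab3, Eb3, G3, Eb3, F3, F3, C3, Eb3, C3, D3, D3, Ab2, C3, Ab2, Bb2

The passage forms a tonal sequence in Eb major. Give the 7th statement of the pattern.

G2 D2 F2 D2 Eb2

The 5-note cells begin on Eb4, C4, Ab3, F3, D3 — each down a 3rd from the last.
Extending down a 3rd: Bb2 → G2.
Statement 7 starts on G2 and keeps the same diatonic contour: G2 D2 F2 D2 Eb2.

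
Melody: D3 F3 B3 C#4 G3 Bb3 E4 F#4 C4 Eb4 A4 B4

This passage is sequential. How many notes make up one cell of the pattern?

Try groups of 4 (3 cells in 12 notes):
D3 F3 B3 C#4 | G3 Bb3 E4 F#4 | C4 Eb4 A4 B4
Every group is a transposition up a 4th of the one before; no shorter unit works.

4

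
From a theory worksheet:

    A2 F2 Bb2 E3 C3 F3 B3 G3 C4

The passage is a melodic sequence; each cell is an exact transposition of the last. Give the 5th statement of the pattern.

Taking 3-note groups, the heads are A2, E3, B3: the pattern moves up a 5th.
Carrying on: F#4 → C#5.
From C#5 the exact shape gives C#5 A4 D5.

C#5 A4 D5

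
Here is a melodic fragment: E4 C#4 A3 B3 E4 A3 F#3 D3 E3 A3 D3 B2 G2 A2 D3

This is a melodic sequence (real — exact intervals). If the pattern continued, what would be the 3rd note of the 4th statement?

The unit is 5 notes. Position-3 pitches of the 3 shown cells: A3, D3, G2.
From G2, down a 5th gives C2.

C2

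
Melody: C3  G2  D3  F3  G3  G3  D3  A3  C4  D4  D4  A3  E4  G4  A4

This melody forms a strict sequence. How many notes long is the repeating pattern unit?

5

There are 15 notes; a 5-note unit gives 3 cells:
C3 G2 D3 F3 G3 | G3 D3 A3 C4 D4 | D4 A3 E4 G4 A4
That's a consistent up a 5th shift per cell, and no other grouping gives one.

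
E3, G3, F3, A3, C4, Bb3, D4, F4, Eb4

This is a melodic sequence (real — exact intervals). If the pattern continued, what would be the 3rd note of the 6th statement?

Grouping in 3s, the 3rd note of each cell is F3, Bb3, Eb4.
Carrying that up a 4th forward: Ab4 → Db5 → Gb5.

Gb5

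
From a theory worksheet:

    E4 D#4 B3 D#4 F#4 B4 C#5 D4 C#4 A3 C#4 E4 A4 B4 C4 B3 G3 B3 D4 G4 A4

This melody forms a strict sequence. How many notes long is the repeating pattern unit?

7

21 notes total. Splitting into 3 groups of 7:
E4 D#4 B3 D#4 F#4 B4 C#5 | D4 C#4 A3 C#4 E4 A4 B4 | C4 B3 G3 B3 D4 G4 A4
Every group is a transposition down a 2nd of the one before; no shorter unit works.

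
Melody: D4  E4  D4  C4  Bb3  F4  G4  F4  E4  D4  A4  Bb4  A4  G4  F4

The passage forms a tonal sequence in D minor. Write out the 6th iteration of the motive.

G5 A5 G5 F5 E5

With a 5-note motive the entries are D4, F4, A4, each up a 3rd from the previous.
Extending up a 3rd: C5 → E5 → G5.
From G5 the diatonic shape gives G5 A5 G5 F5 E5.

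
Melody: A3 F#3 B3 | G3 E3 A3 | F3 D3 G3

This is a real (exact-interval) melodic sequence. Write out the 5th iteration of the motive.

Db3 Bb2 Eb3

Taking 3-note groups, the heads are A3, G3, F3: the pattern moves down a 2nd.
Carrying on: Eb3 → Db3.
So cell 5 is Db3 Bb2 Eb3.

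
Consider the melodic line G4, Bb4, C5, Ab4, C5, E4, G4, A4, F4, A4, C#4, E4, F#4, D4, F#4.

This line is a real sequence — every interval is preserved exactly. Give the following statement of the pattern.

A#3 C#4 D#4 B3 D#4

Taking 5-note groups, the heads are G4, E4, C#4: the pattern moves down a 3rd.
So cell 4 is A#3 C#4 D#4 B3 D#4.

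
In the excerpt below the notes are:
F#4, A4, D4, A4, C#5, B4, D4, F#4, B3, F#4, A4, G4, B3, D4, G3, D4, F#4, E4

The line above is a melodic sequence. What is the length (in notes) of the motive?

6

18 notes total. Splitting into 3 groups of 6:
F#4 A4 D4 A4 C#5 B4 | D4 F#4 B3 F#4 A4 G4 | B3 D4 G3 D4 F#4 E4
Every group is a transposition down a 3rd of the one before; no shorter unit works.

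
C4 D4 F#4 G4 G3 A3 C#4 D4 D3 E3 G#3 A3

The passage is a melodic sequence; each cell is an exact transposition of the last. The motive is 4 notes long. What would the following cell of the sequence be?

Taking 4-note groups, the heads are C4, G3, D3: the pattern moves down a 4th.
From A2 the exact shape gives A2 B2 D#3 E3.

A2 B2 D#3 E3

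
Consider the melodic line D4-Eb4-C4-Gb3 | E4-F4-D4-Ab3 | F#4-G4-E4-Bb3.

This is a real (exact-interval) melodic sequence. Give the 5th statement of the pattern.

With a 4-note motive the entries are D4, E4, F#4, each up a 2nd from the previous.
Extending up a 2nd: G#4 → A#4.
So cell 5 is A#4 B4 G#4 D4.

A#4 B4 G#4 D4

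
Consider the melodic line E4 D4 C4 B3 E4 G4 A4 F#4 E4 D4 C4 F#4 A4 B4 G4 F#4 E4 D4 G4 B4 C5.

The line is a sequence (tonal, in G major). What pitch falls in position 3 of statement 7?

With 7-note cells, note 3 of each statement runs C4, D4, E4.
Each moves up a 2nd. Continuing: F#4 → G4 → A4 → B4.

B4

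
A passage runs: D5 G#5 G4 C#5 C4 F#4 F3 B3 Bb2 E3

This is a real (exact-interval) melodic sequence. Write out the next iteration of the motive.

Taking 2-note groups, the heads are D5, G4, C4, F3, Bb2: the pattern moves down a 5th.
So cell 6 is Eb2 A2.

Eb2 A2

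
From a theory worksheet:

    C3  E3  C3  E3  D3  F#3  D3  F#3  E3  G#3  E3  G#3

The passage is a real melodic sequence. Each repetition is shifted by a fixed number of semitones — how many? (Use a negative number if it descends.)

Unit = 4 notes; the statements start on C3, D3, E3, moving up a 2nd each time.
C3→D3 is 50 − 48 = 2 semitones.

2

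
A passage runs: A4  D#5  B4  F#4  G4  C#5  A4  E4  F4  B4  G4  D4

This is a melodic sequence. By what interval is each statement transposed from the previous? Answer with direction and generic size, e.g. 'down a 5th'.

down a 2nd

Unit = 4 notes; the statements start on A4, G4, F4, moving down a 2nd each time.
From A4 to G4: down a 2nd.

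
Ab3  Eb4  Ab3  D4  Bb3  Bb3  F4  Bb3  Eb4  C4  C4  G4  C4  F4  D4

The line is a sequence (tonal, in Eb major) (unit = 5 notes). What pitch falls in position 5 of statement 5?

Grouping in 5s, the 5th note of each cell is Bb3, C4, D4.
Extending up a 2nd: Eb4 → F4.

F4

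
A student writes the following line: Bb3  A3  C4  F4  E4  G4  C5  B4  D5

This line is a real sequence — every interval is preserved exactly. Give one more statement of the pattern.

G5 F#5 A5

The 3-note cells begin on Bb3, F4, C5 — each up a 5th from the last.
So cell 4 is G5 F#5 A5.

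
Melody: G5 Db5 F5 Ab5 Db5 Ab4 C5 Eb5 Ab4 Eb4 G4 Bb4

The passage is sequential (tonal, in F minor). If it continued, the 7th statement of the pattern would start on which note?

The 4-note cells begin on G5, Db5, Ab4 — each down a 4th from the last.
Continuing: Eb4 → Bb3 → F3 → C3. Statement 7 starts on C3.

C3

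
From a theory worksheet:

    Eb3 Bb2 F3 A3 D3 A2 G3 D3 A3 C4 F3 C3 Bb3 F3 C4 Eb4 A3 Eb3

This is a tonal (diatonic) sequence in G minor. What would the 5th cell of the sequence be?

F4 C4 G4 Bb4 Eb4 Bb3

Unit = 6 notes; the statements start on Eb3, G3, Bb3, moving up a 3rd each time.
Carrying on: D4 → F4.
Statement 5 starts on F4 and keeps the same diatonic contour: F4 C4 G4 Bb4 Eb4 Bb3.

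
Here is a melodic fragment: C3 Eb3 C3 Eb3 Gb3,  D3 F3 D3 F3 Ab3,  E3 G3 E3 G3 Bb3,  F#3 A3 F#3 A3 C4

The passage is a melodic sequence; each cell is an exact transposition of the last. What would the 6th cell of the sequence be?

A#3 C#4 A#3 C#4 E4

Taking 5-note groups, the heads are C3, D3, E3, F#3: the pattern moves up a 2nd.
Extending up a 2nd: G#3 → A#3.
So cell 6 is A#3 C#4 A#3 C#4 E4.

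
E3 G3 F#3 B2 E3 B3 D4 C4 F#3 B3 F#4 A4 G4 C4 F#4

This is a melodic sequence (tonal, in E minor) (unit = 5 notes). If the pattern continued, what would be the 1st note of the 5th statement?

With 5-note cells, note 1 of each statement runs E3, B3, F#4.
Each moves up a 5th. Continuing: C5 → G5.

G5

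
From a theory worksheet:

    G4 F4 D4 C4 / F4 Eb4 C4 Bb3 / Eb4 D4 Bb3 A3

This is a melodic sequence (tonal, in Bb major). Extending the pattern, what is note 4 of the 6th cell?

Grouping in 4s, the 4th note of each cell is C4, Bb3, A3.
Carrying that down a 2nd forward: G3 → F3 → Eb3.

Eb3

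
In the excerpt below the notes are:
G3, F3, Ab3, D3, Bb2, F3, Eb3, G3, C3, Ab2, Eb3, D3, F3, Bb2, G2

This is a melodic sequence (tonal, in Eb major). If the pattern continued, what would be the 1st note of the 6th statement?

Bb2

The unit is 5 notes. Position-1 pitches of the 3 shown cells: G3, F3, Eb3.
Each moves down a 2nd. Continuing: D3 → C3 → Bb2.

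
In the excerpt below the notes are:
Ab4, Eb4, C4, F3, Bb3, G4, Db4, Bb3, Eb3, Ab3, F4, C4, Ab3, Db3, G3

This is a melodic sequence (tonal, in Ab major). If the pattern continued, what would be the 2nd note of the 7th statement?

F3

Grouping in 5s, the 2nd note of each cell is Eb4, Db4, C4.
Each moves down a 2nd. Continuing: Bb3 → Ab3 → G3 → F3.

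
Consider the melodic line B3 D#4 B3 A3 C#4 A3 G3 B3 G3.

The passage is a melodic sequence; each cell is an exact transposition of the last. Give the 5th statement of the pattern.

Eb3 G3 Eb3

Unit = 3 notes; the statements start on B3, A3, G3, moving down a 2nd each time.
Carrying on: F3 → Eb3.
So cell 5 is Eb3 G3 Eb3.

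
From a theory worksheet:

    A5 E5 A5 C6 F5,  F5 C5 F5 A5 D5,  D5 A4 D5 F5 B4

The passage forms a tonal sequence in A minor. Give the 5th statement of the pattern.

G4 D4 G4 B4 E4

Taking 5-note groups, the heads are A5, F5, D5: the pattern moves down a 3rd.
Continuing the starts: B4 → G4.
So cell 5 is G4 D4 G4 B4 E4.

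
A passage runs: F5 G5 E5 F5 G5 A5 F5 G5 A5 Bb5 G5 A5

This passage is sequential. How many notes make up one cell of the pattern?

Try groups of 4 (3 cells in 12 notes):
F5 G5 E5 F5 | G5 A5 F5 G5 | A5 Bb5 G5 A5
Every group is a transposition up a 2nd of the one before; no shorter unit works.

4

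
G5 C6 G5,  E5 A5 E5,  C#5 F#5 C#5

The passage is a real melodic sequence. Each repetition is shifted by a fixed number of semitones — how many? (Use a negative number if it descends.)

With a 3-note motive the entries are G5, E5, C#5, each down a 3rd from the previous.
G5 to E5 spans -3 semitones.

-3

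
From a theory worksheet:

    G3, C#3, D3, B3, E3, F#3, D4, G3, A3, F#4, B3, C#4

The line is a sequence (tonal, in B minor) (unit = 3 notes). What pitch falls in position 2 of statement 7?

The unit is 3 notes. Position-2 pitches of the 4 shown cells: C#3, E3, G3, B3.
Each moves up a 3rd. Continuing: D4 → F#4 → A4.

A4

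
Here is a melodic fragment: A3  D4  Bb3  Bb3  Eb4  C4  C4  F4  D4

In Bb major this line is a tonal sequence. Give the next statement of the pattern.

Taking 3-note groups, the heads are A3, Bb3, C4: the pattern moves up a 2nd.
So cell 4 is D4 G4 Eb4.

D4 G4 Eb4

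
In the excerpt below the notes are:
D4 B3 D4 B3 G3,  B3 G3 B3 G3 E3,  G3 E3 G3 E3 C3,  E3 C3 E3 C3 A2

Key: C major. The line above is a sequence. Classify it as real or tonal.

tonal

Every note is diatonic to C major.
Cell 1 has -3 semitones from note 1 to 2, but cell 2 has -4 — the interval quality changes while the contour stays the same, which is the hallmark of a tonal sequence.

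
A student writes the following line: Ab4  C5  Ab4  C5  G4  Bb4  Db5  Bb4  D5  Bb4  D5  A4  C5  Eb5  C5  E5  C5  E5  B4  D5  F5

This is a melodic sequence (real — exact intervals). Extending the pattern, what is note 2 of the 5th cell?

G#5

The unit is 7 notes. Position-2 pitches of the 3 shown cells: C5, D5, E5.
Carrying that up a 2nd forward: F#5 → G#5.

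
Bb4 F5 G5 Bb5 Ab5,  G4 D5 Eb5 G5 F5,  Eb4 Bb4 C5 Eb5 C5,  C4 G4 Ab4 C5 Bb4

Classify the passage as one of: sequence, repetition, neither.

neither

Note 5 of cell 3 is C5; if this were a sequence it would be D5. No unit length gives a consistent transposition pattern.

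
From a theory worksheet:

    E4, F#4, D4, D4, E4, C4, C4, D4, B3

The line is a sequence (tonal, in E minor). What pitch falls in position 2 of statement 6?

The unit is 3 notes. Position-2 pitches of the 3 shown cells: F#4, E4, D4.
Carrying that down a 2nd forward: C4 → B3 → A3.

A3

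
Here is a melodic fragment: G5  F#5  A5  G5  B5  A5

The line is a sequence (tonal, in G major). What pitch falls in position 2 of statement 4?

B5

Grouping in 2s, the 2nd note of each cell is F#5, G5, A5.
One more up a 2nd gives B5.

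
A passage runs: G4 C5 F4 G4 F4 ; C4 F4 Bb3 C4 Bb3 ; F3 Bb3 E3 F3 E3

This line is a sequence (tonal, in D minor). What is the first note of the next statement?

With a 5-note motive the entries are G4, C4, F3, each down a 5th from the previous.
The next head, down a 5th from F3, is Bb2.

Bb2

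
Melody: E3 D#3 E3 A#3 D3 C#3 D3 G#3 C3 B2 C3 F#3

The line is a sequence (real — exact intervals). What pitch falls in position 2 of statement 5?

G2

The unit is 4 notes. Position-2 pitches of the 3 shown cells: D#3, C#3, B2.
Carrying that down a 2nd forward: A2 → G2.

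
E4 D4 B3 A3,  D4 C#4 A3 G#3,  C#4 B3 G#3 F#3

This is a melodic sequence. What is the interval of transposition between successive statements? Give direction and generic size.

down a 2nd

Taking 4-note groups, the heads are E4, D4, C#4: the pattern moves down a 2nd.
E4 to D4 is down a 2nd.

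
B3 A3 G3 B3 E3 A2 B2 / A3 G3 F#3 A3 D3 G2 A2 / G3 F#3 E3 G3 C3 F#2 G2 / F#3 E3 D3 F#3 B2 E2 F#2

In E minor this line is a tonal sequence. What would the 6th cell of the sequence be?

D3 C3 B2 D3 G2 C2 D2

Unit = 7 notes; the statements start on B3, A3, G3, F#3, moving down a 2nd each time.
Extending down a 2nd: E3 → D3.
So cell 6 is D3 C3 B2 D3 G2 C2 D2.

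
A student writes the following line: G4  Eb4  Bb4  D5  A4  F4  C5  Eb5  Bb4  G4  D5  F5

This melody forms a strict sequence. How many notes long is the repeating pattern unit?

4

Try groups of 4 (3 cells in 12 notes):
G4 Eb4 Bb4 D5 | A4 F4 C5 Eb5 | Bb4 G4 D5 F5
That's a consistent up a 2nd shift per cell, and no other grouping gives one.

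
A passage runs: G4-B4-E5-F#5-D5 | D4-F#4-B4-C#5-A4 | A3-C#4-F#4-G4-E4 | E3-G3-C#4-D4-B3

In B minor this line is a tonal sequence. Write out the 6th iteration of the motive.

The 5-note cells begin on G4, D4, A3, E3 — each down a 4th from the last.
Continuing the starts: B2 → F#2.
Statement 6 starts on F#2 and keeps the same diatonic contour: F#2 A2 D3 E3 C#3.

F#2 A2 D3 E3 C#3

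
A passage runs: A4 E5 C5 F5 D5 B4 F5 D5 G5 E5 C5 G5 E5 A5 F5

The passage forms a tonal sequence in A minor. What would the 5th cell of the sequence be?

E5 B5 G5 C6 A5

The 5-note cells begin on A4, B4, C5 — each up a 2nd from the last.
Carrying on: D5 → E5.
Statement 5 starts on E5 and keeps the same diatonic contour: E5 B5 G5 C6 A5.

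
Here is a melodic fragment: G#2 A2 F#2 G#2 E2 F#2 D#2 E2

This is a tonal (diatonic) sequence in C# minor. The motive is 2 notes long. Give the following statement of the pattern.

The 2-note cells begin on G#2, F#2, E2, D#2 — each down a 2nd from the last.
From C#2 the diatonic shape gives C#2 D#2.

C#2 D#2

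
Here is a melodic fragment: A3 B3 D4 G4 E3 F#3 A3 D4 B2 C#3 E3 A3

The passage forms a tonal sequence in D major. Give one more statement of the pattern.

F#2 G2 B2 E3

Unit = 4 notes; the statements start on A3, E3, B2, moving down a 4th each time.
From F#2 the diatonic shape gives F#2 G2 B2 E3.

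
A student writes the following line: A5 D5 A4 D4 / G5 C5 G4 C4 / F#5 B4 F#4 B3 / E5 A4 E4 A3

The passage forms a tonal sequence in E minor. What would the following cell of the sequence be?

Unit = 4 notes; the statements start on A5, G5, F#5, E5, moving down a 2nd each time.
From D5 the diatonic shape gives D5 G4 D4 G3.

D5 G4 D4 G3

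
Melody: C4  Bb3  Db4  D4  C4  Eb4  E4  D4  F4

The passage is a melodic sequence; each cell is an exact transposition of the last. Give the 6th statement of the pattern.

Taking 3-note groups, the heads are C4, D4, E4: the pattern moves up a 2nd.
Carrying on: F#4 → G#4 → A#4.
So cell 6 is A#4 G#4 B4.

A#4 G#4 B4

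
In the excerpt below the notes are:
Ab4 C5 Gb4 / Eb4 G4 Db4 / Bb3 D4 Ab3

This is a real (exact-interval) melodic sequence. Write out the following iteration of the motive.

Unit = 3 notes; the statements start on Ab4, Eb4, Bb3, moving down a 4th each time.
So cell 4 is F3 A3 Eb3.

F3 A3 Eb3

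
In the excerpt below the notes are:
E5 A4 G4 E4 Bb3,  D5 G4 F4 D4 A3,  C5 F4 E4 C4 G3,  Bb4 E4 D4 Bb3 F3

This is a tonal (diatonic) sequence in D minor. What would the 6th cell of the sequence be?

G4 C4 Bb3 G3 D3

With a 5-note motive the entries are E5, D5, C5, Bb4, each down a 2nd from the previous.
Carrying on: A4 → G4.
So cell 6 is G4 C4 Bb3 G3 D3.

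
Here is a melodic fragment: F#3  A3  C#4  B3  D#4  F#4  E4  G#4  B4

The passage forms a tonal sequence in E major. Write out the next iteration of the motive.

Unit = 3 notes; the statements start on F#3, B3, E4, moving up a 4th each time.
So cell 4 is A4 C#5 E5.

A4 C#5 E5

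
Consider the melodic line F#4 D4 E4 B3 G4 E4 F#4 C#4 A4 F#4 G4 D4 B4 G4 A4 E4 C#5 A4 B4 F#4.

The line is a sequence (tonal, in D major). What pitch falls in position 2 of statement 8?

With 4-note cells, note 2 of each statement runs D4, E4, F#4, G4, A4.
Each moves up a 2nd. Continuing: B4 → C#5 → D5.

D5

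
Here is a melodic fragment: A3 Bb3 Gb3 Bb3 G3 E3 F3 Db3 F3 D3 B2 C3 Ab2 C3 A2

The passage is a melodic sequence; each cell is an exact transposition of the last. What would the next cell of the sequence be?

F#2 G2 Eb2 G2 E2

Taking 5-note groups, the heads are A3, E3, B2: the pattern moves down a 4th.
So cell 4 is F#2 G2 Eb2 G2 E2.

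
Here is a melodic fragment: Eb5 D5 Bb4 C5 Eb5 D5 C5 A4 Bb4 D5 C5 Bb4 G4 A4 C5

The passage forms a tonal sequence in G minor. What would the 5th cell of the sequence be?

Unit = 5 notes; the statements start on Eb5, D5, C5, moving down a 2nd each time.
Continuing the starts: Bb4 → A4.
From A4 the diatonic shape gives A4 G4 Eb4 F4 A4.

A4 G4 Eb4 F4 A4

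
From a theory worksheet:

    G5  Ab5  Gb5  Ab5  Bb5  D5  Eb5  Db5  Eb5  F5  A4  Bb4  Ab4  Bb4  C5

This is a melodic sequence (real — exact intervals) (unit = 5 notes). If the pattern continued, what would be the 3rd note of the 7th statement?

The unit is 5 notes. Position-3 pitches of the 3 shown cells: Gb5, Db5, Ab4.
Extending down a 4th: Eb4 → Bb3 → F3 → C3.

C3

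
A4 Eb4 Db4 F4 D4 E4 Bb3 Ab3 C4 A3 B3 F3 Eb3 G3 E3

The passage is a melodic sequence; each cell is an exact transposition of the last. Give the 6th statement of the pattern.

G#2 D2 C2 E2 C#2

Taking 5-note groups, the heads are A4, E4, B3: the pattern moves down a 4th.
Carrying on: F#3 → C#3 → G#2.
So cell 6 is G#2 D2 C2 E2 C#2.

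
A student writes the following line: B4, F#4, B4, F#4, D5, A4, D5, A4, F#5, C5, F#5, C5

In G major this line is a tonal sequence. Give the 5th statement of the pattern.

C6 G5 C6 G5

Unit = 4 notes; the statements start on B4, D5, F#5, moving up a 3rd each time.
Extending up a 3rd: A5 → C6.
Statement 5 starts on C6 and keeps the same diatonic contour: C6 G5 C6 G5.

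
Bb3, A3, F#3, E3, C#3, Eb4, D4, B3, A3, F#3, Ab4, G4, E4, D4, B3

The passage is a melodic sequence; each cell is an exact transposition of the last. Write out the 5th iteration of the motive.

With a 5-note motive the entries are Bb3, Eb4, Ab4, each up a 4th from the previous.
Continuing the starts: Db5 → Gb5.
So cell 5 is Gb5 F5 D5 C5 A4.

Gb5 F5 D5 C5 A4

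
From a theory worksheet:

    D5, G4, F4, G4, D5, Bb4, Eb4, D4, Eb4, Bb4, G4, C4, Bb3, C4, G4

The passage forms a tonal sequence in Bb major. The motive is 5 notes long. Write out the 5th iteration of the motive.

Unit = 5 notes; the statements start on D5, Bb4, G4, moving down a 3rd each time.
Carrying on: Eb4 → C4.
From C4 the diatonic shape gives C4 F3 Eb3 F3 C4.

C4 F3 Eb3 F3 C4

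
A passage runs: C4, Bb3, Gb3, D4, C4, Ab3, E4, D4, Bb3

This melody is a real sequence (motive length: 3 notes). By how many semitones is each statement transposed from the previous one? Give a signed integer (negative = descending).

2

Taking 3-note groups, the heads are C4, D4, E4: the pattern moves up a 2nd.
C4→D4 is 62 − 60 = 2 semitones.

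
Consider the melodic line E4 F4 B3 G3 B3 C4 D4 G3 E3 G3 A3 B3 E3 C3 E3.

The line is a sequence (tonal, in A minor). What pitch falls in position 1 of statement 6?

B2

Grouping in 5s, the 1st note of each cell is E4, C4, A3.
Each moves down a 3rd. Continuing: F3 → D3 → B2.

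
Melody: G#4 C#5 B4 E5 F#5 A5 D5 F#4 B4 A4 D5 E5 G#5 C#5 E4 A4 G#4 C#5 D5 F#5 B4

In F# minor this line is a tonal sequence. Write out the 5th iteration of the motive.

Taking 7-note groups, the heads are G#4, F#4, E4: the pattern moves down a 2nd.
Carrying on: D4 → C#4.
So cell 5 is C#4 F#4 E4 A4 B4 D5 G#4.

C#4 F#4 E4 A4 B4 D5 G#4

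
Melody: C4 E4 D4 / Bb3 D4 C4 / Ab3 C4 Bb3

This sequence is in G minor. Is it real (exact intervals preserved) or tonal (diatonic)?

real

Each cell has the same semitone pattern (4, -2) — intervals are preserved exactly.
And E4 lies outside G minor, so the sequence is real rather than tonal.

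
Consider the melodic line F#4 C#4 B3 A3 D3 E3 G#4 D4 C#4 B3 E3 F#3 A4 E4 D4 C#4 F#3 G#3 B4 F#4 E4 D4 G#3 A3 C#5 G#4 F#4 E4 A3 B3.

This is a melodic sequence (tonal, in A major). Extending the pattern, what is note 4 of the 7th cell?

G#4

Grouping in 6s, the 4th note of each cell is A3, B3, C#4, D4, E4.
Each moves up a 2nd. Continuing: F#4 → G#4.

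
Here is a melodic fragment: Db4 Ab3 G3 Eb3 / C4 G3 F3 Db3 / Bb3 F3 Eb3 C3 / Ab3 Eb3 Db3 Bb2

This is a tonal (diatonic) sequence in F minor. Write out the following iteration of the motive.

The 4-note cells begin on Db4, C4, Bb3, Ab3 — each down a 2nd from the last.
So cell 5 is G3 Db3 C3 Ab2.

G3 Db3 C3 Ab2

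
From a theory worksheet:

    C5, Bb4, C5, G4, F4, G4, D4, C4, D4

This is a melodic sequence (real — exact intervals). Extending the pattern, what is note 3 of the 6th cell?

With 3-note cells, note 3 of each statement runs C5, G4, D4.
Carrying that down a 4th forward: A3 → E3 → B2.

B2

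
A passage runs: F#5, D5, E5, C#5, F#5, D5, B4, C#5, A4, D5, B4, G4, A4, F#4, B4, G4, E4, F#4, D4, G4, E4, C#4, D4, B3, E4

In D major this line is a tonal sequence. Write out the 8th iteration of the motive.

The 5-note cells begin on F#5, D5, B4, G4, E4 — each down a 3rd from the last.
Continuing the starts: C#4 → A3 → F#3.
So cell 8 is F#3 D3 E3 C#3 F#3.

F#3 D3 E3 C#3 F#3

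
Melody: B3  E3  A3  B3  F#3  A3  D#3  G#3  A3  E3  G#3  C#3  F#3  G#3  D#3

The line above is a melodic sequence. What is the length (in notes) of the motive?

5

15 notes total. Splitting into 3 groups of 5:
B3 E3 A3 B3 F#3 | A3 D#3 G#3 A3 E3 | G#3 C#3 F#3 G#3 D#3
Every group is a transposition down a 2nd of the one before; no shorter unit works.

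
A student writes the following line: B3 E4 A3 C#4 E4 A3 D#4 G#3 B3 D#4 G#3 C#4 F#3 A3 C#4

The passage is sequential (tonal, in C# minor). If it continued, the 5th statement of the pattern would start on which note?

Taking 5-note groups, the heads are B3, A3, G#3: the pattern moves down a 2nd.
Continuing: F#3 → E3. Statement 5 starts on E3.

E3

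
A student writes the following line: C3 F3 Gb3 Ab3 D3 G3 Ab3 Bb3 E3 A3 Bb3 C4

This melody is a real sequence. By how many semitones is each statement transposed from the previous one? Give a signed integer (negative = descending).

2

Unit = 4 notes; the statements start on C3, D3, E3, moving up a 2nd each time.
C3→D3 is 50 − 48 = 2 semitones.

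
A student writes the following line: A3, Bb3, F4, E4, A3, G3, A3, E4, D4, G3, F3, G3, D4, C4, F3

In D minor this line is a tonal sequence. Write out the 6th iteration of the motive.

With a 5-note motive the entries are A3, G3, F3, each down a 2nd from the previous.
Continuing the starts: E3 → D3 → C3.
So cell 6 is C3 D3 A3 G3 C3.

C3 D3 A3 G3 C3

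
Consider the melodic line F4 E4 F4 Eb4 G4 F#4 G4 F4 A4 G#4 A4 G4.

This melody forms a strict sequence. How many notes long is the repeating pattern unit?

12 notes total. Splitting into 3 groups of 4:
F4 E4 F4 Eb4 | G4 F#4 G4 F4 | A4 G#4 A4 G4
That's a consistent up a 2nd shift per cell, and no other grouping gives one.

4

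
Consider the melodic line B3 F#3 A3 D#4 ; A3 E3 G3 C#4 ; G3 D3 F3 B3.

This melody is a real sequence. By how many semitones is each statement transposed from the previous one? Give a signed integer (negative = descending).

Unit = 4 notes; the statements start on B3, A3, G3, moving down a 2nd each time.
B3→A3 is 57 − 59 = -2 semitones.

-2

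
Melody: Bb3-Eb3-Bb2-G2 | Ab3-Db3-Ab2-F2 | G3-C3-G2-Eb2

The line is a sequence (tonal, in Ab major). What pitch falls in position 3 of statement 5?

Eb2

Grouping in 4s, the 3rd note of each cell is Bb2, Ab2, G2.
Each moves down a 2nd. Continuing: F2 → Eb2.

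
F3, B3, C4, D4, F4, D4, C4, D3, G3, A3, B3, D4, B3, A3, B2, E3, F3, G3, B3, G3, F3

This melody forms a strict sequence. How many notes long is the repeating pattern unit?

7

There are 21 notes; a 7-note unit gives 3 cells:
F3 B3 C4 D4 F4 D4 C4 | D3 G3 A3 B3 D4 B3 A3 | B2 E3 F3 G3 B3 G3 F3
Each cell is the previous one down a 3rd — so the unit is 7 notes.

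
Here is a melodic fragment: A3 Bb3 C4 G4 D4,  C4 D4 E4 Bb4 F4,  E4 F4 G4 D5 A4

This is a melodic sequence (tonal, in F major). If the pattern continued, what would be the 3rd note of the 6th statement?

Grouping in 5s, the 3rd note of each cell is C4, E4, G4.
Extending up a 3rd: Bb4 → D5 → F5.

F5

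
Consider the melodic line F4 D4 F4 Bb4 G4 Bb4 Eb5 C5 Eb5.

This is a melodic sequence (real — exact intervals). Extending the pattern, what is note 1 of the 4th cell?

The unit is 3 notes. Position-1 pitches of the 3 shown cells: F4, Bb4, Eb5.
From Eb5, up a 4th gives Ab5.

Ab5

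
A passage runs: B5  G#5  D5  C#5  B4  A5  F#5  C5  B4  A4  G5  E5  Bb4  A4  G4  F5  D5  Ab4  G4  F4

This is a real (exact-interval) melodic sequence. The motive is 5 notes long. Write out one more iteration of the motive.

The 5-note cells begin on B5, A5, G5, F5 — each down a 2nd from the last.
From Eb5 the exact shape gives Eb5 C5 Gb4 F4 Eb4.

Eb5 C5 Gb4 F4 Eb4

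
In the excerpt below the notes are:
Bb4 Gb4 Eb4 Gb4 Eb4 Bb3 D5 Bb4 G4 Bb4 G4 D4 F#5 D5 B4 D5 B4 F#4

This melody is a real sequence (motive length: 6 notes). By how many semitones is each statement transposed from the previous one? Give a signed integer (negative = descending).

4

Unit = 6 notes; the statements start on Bb4, D5, F#5, moving up a 3rd each time.
Counting half-steps from Bb4 to D5: 4.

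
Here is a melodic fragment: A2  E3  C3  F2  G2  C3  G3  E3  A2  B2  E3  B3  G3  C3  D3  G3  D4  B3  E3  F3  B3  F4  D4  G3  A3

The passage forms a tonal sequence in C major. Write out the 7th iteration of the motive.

F4 C5 A4 D4 E4

Unit = 5 notes; the statements start on A2, C3, E3, G3, B3, moving up a 3rd each time.
Extending up a 3rd: D4 → F4.
So cell 7 is F4 C5 A4 D4 E4.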